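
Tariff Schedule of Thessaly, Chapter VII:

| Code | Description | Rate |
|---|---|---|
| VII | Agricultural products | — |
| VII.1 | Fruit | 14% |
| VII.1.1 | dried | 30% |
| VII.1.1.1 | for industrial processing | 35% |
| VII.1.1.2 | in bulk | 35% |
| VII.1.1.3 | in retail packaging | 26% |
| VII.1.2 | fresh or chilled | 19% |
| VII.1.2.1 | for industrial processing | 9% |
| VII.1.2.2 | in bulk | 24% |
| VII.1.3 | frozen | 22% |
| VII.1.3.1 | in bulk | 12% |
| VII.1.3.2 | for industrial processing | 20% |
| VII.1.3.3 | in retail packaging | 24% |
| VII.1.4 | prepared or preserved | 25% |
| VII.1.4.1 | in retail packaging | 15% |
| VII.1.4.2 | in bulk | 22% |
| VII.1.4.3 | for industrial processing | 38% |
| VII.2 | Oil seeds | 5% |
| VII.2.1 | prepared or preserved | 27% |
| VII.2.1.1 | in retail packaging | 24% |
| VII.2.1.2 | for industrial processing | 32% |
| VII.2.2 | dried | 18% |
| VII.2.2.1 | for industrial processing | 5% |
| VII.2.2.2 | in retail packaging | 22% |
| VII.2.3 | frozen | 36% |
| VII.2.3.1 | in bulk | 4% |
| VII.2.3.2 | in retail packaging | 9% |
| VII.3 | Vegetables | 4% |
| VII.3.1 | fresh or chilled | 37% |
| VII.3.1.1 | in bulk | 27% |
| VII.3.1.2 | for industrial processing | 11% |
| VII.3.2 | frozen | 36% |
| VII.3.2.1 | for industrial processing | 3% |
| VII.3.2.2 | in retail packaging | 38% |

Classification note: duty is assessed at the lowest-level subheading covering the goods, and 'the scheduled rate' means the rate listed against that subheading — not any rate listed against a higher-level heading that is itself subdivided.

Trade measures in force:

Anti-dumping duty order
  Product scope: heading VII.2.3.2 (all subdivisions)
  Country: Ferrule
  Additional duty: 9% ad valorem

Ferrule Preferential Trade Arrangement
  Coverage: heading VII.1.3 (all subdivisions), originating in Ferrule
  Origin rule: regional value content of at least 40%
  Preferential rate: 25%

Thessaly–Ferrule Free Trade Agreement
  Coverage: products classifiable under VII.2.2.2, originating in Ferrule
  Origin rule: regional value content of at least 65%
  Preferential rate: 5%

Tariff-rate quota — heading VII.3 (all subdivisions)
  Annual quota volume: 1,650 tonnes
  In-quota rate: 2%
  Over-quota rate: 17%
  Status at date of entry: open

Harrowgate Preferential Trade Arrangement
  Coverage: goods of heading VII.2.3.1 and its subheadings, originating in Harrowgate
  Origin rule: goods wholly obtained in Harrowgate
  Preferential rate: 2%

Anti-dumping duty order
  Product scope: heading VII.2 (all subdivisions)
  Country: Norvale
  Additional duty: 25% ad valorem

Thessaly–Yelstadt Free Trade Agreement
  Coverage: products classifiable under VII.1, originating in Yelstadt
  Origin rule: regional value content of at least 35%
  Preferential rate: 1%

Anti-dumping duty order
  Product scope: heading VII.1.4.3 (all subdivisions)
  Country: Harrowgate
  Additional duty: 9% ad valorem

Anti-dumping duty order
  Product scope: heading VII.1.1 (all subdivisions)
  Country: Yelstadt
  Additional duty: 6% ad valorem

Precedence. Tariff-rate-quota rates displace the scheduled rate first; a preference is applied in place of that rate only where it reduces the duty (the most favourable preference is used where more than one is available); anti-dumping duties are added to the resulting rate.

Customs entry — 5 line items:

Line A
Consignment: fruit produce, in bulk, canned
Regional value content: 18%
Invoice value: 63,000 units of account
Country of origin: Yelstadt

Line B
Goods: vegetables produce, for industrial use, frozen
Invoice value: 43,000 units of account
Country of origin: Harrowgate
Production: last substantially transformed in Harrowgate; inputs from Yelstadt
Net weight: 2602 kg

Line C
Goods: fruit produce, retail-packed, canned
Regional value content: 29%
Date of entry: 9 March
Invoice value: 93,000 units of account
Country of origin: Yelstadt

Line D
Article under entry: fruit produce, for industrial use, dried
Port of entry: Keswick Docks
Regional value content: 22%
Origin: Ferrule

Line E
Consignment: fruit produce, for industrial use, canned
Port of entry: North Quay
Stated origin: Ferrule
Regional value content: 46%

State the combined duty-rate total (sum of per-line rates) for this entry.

112%

Line A: fruit → VII.1; canned → VII.1.4; in bulk → VII.1.4.2. Scheduled 22%. Yelstadt agreement on VII.1: RVC < 35%. → 22%.
Line B: vegetables → VII.3; frozen → VII.3.2; for industrial use → VII.3.2.1. Scheduled 3%. quota on VII.3 open → in-quota 2%; Harrowgate agreement on VII.2.3.1: VII.3.2.1 not covered. → 2%.
Line C: fruit → VII.1; canned → VII.1.4; retail-packed → VII.1.4.1. Scheduled 15%. Yelstadt agreement on VII.1: RVC < 35%. → 15%.
Line D: fruit → VII.1; dried → VII.1.1; for industrial use → VII.1.1.1. Scheduled 35%. Ferrule agreement on VII.1.3: VII.1.1.1 not covered; Ferrule agreement on VII.2.2.2: VII.1.1.1 not covered. → 35%.
Line E: fruit → VII.1; canned → VII.1.4; for industrial use → VII.1.4.3. Scheduled 38%. Ferrule agreement on VII.1.3: VII.1.4.3 not covered; Ferrule agreement on VII.2.2.2: VII.1.4.3 not covered. → 38%.
Sum: 22% + 2% + 15% + 35% + 38% = 112%.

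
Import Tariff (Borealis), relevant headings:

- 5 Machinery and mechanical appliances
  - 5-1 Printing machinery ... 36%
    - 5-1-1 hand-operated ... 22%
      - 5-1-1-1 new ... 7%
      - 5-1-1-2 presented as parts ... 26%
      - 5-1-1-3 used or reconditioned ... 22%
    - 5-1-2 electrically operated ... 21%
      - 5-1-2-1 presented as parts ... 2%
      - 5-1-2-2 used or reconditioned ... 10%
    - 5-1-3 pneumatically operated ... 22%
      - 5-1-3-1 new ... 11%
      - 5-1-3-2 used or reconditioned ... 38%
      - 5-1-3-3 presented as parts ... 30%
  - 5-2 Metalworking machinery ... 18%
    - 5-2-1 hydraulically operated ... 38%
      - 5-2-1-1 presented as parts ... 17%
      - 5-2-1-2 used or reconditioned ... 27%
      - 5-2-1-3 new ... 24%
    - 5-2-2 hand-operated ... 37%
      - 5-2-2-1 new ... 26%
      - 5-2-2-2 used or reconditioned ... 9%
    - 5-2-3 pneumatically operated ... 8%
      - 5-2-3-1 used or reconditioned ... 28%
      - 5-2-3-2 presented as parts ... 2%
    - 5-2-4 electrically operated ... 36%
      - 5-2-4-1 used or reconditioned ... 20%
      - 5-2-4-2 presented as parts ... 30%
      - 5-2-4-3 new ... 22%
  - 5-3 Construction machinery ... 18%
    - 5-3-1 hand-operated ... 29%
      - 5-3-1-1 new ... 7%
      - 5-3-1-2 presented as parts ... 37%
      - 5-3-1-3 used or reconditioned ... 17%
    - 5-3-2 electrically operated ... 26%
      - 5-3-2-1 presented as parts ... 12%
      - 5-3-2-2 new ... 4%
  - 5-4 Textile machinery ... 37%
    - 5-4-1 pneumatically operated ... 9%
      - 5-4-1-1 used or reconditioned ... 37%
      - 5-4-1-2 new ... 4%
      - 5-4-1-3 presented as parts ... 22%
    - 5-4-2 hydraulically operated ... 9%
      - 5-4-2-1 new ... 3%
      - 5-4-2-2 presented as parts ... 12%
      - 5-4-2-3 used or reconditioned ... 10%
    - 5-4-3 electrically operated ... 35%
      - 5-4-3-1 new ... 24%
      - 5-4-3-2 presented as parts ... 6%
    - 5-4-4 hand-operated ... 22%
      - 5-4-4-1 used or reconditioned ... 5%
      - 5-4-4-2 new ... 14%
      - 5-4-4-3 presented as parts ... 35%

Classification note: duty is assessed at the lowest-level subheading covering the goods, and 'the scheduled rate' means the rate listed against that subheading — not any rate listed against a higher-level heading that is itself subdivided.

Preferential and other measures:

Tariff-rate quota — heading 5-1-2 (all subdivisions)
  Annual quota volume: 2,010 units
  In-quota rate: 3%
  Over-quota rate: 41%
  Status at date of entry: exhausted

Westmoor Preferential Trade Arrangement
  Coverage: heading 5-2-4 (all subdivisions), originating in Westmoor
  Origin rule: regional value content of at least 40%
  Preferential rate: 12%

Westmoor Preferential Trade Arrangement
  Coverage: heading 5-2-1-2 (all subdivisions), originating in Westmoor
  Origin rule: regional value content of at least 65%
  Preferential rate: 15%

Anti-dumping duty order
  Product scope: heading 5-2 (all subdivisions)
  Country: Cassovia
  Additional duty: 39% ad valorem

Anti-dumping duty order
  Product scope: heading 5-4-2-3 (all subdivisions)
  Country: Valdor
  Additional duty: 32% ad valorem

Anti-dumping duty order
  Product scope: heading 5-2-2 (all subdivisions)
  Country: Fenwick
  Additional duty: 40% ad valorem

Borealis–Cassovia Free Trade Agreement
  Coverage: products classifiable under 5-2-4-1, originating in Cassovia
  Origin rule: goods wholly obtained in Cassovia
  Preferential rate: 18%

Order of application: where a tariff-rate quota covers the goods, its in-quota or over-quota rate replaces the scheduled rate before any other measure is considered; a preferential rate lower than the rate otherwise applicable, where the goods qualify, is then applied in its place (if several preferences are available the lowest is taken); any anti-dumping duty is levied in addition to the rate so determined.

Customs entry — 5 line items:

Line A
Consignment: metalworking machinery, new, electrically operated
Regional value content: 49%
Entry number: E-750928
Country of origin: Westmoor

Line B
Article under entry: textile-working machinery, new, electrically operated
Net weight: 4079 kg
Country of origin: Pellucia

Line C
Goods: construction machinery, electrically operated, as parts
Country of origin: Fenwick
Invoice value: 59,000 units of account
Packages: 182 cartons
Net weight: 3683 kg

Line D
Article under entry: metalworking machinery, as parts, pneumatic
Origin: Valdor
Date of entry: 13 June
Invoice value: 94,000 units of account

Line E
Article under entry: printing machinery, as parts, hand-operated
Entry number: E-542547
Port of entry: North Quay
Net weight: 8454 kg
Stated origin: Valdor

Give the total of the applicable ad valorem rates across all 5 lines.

Line A: metalworking → 5-2; electrically operated → 5-2-4; new → 5-2-4-3. Scheduled 22%. Westmoor agreement on 5-2-4: RVC ≥ 40% → 12% available; Westmoor agreement on 5-2-1-2: 5-2-4-3 not covered; preferential 12%. → 12%.
Line B: textile-working → 5-4; electrically operated → 5-4-3; new → 5-4-3-1. Scheduled 24%. No special measure applies. → 24%.
Line C: construction → 5-3; electrically operated → 5-3-2; as parts → 5-3-2-1. Scheduled 12%. No special measure applies. → 12%.
Line D: metalworking → 5-2; pneumatic → 5-2-3; as parts → 5-2-3-2. Scheduled 2%. No special measure applies. → 2%.
Line E: printing → 5-1; hand-operated → 5-1-1; as parts → 5-1-1-2. Scheduled 26%. No special measure applies. → 26%.
Sum: 12% + 24% + 12% + 2% + 26% = 76%.

76%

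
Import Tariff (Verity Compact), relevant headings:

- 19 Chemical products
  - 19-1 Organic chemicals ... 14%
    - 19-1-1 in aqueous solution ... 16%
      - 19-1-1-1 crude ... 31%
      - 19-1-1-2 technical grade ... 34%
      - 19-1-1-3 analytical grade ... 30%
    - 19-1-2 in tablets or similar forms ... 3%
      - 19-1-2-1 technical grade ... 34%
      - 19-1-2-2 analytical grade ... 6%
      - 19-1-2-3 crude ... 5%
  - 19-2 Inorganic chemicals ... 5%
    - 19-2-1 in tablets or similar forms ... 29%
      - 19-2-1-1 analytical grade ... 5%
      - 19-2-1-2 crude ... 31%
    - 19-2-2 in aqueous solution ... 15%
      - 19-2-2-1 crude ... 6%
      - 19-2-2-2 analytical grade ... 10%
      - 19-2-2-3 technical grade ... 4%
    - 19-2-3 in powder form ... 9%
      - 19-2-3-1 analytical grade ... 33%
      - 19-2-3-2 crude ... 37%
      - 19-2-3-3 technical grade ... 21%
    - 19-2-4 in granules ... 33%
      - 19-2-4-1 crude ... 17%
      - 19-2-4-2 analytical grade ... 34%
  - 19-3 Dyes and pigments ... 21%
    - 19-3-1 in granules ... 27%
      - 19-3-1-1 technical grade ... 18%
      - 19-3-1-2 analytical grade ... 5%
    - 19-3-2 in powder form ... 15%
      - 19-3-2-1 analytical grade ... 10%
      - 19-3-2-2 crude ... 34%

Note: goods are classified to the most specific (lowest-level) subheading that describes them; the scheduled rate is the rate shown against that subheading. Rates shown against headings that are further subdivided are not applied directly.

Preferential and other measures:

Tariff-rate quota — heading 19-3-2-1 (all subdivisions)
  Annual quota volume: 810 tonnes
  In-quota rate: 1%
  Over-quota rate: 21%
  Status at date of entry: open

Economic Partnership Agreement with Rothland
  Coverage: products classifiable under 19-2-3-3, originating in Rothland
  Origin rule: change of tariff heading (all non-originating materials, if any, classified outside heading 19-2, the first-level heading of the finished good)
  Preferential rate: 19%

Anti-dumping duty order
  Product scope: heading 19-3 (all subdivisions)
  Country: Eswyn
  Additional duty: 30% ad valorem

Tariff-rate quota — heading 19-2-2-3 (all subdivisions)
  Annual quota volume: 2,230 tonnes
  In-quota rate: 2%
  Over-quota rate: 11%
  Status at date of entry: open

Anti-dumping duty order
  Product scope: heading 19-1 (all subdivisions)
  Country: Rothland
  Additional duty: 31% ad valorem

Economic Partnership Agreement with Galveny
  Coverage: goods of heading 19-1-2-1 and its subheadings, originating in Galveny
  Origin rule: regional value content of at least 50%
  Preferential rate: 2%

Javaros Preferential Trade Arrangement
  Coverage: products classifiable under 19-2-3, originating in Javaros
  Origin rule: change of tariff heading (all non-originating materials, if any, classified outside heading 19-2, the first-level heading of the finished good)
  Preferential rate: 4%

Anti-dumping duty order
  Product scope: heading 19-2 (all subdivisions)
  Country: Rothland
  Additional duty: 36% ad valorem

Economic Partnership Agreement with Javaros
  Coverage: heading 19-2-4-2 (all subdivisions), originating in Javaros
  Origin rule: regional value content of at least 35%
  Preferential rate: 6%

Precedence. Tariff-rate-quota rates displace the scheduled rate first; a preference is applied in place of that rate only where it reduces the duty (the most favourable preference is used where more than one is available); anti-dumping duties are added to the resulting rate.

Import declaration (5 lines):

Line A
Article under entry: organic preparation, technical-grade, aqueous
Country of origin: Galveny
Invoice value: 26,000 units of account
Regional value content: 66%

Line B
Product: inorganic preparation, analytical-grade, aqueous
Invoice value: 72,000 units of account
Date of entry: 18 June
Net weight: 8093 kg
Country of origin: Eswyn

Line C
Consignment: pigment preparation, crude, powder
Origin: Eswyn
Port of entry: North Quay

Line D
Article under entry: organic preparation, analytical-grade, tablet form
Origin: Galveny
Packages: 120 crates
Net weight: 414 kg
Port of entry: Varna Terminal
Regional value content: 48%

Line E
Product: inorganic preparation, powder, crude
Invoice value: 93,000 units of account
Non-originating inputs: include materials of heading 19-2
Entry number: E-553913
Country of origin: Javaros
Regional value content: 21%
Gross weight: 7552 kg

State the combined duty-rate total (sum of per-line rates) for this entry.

151%

Line A: organic → 19-1; aqueous → 19-1-1; technical-grade → 19-1-1-2. Scheduled 34%. Galveny agreement on 19-1-2-1: 19-1-1-2 not covered. → 34%.
Line B: inorganic → 19-2; aqueous → 19-2-2; analytical-grade → 19-2-2-2. Scheduled 10%. No special measure applies. → 10%.
Line C: pigment → 19-3; powder → 19-3-2; crude → 19-3-2-2. Scheduled 34%. anti-dumping (Eswyn, 19-3): +30%; total 34% + 30% = 64%. → 64%.
Line D: organic → 19-1; tablet form → 19-1-2; analytical-grade → 19-1-2-2. Scheduled 6%. Galveny agreement on 19-1-2-1: 19-1-2-2 not covered. → 6%.
Line E: inorganic → 19-2; powder → 19-2-3; crude → 19-2-3-2. Scheduled 37%. Javaros agreement on 19-2-3: CTH not met; Javaros agreement on 19-2-4-2: 19-2-3-2 not covered. → 37%.
Sum: 34% + 10% + 64% + 6% + 37% = 151%.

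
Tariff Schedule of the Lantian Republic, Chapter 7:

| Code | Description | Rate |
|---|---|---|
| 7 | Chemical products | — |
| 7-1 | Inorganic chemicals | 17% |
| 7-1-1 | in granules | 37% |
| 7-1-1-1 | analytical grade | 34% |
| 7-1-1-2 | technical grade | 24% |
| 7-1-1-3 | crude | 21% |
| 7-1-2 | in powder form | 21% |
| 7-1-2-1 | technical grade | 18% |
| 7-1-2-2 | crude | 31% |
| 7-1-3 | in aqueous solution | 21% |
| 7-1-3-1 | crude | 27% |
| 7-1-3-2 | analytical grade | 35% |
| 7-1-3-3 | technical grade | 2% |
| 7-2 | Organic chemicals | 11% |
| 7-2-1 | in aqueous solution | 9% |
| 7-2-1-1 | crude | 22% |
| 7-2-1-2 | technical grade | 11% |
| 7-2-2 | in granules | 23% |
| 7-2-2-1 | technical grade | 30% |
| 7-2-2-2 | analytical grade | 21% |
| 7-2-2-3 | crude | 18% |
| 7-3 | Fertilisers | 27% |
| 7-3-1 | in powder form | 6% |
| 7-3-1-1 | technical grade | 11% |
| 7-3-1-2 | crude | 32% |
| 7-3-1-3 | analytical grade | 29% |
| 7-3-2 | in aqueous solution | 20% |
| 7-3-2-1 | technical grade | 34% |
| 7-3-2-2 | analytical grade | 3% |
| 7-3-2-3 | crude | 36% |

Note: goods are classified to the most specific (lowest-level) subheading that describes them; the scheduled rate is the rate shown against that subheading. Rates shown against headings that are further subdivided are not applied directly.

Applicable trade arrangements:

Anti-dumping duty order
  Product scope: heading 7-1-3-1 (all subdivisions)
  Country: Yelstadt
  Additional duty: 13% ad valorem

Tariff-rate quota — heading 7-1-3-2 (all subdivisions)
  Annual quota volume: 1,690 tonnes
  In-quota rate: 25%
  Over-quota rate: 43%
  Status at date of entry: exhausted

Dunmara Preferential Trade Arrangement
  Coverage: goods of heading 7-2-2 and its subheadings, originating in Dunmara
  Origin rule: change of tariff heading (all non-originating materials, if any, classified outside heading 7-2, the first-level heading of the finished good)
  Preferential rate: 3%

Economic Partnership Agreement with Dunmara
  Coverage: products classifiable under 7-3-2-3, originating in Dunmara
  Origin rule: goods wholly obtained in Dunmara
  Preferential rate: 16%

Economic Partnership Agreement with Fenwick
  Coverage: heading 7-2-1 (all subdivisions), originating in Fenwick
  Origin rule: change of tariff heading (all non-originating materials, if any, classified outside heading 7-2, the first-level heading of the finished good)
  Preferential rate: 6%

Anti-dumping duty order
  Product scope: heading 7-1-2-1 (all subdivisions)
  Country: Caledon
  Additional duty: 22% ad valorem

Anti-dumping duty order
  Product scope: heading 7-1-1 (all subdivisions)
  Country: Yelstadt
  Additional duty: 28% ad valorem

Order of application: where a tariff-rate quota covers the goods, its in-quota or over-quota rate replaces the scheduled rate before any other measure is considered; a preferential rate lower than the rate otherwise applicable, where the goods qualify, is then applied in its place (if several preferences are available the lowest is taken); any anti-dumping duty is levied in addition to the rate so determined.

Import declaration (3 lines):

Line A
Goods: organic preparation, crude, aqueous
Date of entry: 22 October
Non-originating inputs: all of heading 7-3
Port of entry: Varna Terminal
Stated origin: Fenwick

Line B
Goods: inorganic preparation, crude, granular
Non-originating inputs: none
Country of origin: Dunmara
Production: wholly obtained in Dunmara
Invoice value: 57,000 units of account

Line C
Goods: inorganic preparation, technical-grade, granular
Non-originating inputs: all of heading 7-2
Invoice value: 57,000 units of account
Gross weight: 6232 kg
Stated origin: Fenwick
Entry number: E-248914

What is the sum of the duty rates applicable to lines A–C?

Line A: organic → 7-2; aqueous → 7-2-1; crude → 7-2-1-1. Scheduled 22%. Fenwick agreement on 7-2-1: CTH met → 6% available; preferential 6%. → 6%.
Line B: inorganic → 7-1; granular → 7-1-1; crude → 7-1-1-3. Scheduled 21%. Dunmara agreement on 7-2-2: 7-1-1-3 not covered; Dunmara agreement on 7-3-2-3: 7-1-1-3 not covered. → 21%.
Line C: inorganic → 7-1; granular → 7-1-1; technical-grade → 7-1-1-2. Scheduled 24%. Fenwick agreement on 7-2-1: 7-1-1-2 not covered. → 24%.
Sum: 6% + 21% + 24% = 51%.

51%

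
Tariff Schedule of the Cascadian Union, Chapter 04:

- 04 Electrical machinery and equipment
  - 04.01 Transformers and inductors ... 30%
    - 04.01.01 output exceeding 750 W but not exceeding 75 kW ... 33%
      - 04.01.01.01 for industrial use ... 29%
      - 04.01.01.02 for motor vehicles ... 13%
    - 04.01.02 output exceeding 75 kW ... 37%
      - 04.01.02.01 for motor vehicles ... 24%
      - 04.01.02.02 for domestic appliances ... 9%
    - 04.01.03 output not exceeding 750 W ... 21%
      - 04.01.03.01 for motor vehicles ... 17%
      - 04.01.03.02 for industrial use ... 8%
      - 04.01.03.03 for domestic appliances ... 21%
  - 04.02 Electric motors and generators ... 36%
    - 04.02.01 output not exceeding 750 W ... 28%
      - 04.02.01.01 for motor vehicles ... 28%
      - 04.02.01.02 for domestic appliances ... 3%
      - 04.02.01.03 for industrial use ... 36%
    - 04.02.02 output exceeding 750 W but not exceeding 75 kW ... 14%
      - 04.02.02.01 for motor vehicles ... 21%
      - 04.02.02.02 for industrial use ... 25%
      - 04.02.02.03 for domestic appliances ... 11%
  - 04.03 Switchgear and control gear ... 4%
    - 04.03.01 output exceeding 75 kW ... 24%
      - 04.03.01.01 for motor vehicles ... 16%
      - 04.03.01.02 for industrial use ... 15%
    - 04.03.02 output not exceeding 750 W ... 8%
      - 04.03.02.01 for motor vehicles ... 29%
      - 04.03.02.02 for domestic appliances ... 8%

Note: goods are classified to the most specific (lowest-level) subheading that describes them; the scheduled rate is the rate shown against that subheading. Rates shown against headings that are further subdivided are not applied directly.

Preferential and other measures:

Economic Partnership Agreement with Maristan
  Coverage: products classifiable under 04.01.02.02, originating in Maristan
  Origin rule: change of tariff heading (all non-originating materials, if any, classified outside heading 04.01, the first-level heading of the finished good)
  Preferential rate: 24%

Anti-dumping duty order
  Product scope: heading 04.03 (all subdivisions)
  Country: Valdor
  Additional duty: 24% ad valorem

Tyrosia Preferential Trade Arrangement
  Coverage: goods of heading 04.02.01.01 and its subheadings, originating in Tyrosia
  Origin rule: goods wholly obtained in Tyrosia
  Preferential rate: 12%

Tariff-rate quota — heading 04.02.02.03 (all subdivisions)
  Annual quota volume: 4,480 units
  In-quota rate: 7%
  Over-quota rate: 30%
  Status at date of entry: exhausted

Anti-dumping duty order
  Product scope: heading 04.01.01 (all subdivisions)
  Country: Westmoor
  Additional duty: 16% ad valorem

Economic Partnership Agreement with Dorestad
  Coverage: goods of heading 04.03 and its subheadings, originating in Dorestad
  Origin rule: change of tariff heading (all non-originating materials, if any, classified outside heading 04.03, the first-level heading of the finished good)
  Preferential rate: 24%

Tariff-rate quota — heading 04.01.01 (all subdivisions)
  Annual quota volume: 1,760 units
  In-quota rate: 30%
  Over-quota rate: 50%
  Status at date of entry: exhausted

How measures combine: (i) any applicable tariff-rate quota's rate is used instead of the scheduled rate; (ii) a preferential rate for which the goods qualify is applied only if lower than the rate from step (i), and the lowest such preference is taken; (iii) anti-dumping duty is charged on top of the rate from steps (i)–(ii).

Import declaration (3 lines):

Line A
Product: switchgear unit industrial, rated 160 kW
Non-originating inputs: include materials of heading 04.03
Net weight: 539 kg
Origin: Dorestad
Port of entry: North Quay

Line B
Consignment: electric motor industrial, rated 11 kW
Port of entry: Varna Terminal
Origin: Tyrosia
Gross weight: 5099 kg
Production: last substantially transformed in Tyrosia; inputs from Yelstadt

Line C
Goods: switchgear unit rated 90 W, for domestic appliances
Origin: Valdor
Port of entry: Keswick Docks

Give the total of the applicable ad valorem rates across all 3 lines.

72%

Line A: switchgear unit → 04.03; rated 160 kW → 04.03.01; industrial → 04.03.01.02. Scheduled 15%. Dorestad agreement on 04.03: CTH not met. → 15%.
Line B: electric motor → 04.02; rated 11 kW → 04.02.02; industrial → 04.02.02.02. Scheduled 25%. Tyrosia agreement on 04.02.01.01: 04.02.02.02 not covered. → 25%.
Line C: switchgear unit → 04.03; rated 90 W → 04.03.02; for domestic appliances → 04.03.02.02. Scheduled 8%. anti-dumping (Valdor, 04.03): +24%; total 8% + 24% = 32%. → 32%.
Sum: 15% + 25% + 32% = 72%.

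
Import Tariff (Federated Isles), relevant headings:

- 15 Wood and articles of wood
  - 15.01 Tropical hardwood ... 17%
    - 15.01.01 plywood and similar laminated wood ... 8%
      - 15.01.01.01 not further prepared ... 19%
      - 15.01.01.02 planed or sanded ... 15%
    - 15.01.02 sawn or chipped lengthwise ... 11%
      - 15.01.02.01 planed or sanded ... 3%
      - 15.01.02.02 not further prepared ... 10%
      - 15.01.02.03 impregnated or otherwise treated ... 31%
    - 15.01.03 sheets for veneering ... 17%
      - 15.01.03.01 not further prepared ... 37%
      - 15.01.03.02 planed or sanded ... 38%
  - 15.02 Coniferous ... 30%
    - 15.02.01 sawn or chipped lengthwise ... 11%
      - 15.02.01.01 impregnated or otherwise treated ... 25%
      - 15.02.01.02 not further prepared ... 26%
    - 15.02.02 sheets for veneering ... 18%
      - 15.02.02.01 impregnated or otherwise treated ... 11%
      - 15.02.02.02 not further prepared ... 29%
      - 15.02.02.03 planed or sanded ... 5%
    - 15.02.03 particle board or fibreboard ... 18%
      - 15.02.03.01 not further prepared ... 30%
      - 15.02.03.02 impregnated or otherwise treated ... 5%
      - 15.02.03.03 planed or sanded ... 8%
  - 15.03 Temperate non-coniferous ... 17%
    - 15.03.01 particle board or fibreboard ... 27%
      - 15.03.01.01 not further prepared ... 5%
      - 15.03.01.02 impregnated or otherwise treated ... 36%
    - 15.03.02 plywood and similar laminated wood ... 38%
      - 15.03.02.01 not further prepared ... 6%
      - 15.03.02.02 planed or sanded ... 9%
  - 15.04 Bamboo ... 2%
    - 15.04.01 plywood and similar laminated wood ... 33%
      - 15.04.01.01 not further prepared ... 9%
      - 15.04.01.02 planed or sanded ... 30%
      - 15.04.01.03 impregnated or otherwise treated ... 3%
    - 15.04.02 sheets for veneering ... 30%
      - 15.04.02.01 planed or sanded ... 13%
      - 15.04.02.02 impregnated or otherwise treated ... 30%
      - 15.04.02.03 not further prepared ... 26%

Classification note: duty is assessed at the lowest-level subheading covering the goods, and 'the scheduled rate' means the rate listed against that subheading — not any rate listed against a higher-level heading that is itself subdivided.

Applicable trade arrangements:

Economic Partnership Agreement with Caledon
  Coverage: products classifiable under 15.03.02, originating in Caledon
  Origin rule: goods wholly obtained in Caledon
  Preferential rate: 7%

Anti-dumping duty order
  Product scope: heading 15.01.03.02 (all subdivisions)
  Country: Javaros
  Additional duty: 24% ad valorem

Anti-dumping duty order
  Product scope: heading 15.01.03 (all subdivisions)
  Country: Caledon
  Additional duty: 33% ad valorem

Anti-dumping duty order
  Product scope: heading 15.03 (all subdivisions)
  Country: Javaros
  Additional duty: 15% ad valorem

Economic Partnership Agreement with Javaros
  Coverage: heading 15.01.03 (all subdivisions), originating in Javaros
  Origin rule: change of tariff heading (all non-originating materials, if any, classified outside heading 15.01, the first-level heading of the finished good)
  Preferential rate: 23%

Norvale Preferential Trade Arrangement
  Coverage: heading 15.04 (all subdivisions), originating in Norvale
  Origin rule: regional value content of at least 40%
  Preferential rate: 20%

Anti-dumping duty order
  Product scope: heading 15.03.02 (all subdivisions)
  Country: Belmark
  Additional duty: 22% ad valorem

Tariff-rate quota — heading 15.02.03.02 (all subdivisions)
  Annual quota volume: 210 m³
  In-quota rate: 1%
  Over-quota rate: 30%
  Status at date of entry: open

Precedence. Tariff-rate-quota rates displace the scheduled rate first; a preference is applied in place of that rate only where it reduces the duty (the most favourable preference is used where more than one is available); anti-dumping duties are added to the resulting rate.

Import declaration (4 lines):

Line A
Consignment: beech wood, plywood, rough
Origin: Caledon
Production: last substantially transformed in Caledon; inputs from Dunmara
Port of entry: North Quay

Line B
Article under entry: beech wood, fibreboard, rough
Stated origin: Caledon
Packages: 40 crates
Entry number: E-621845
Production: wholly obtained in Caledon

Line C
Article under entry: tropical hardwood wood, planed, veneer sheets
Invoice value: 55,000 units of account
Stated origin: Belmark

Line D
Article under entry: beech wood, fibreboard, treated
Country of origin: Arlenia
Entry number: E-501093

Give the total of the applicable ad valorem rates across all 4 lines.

Line A: beech → 15.03; plywood → 15.03.02; rough → 15.03.02.01. Scheduled 6%. Caledon agreement on 15.03.02: not wholly obtained. → 6%.
Line B: beech → 15.03; fibreboard → 15.03.01; rough → 15.03.01.01. Scheduled 5%. Caledon agreement on 15.03.02: 15.03.01.01 not covered. → 5%.
Line C: tropical hardwood → 15.01; veneer sheets → 15.01.03; planed → 15.01.03.02. Scheduled 38%. No special measure applies. → 38%.
Line D: beech → 15.03; fibreboard → 15.03.01; treated → 15.03.01.02. Scheduled 36%. No special measure applies. → 36%.
Sum: 6% + 5% + 38% + 36% = 85%.

85%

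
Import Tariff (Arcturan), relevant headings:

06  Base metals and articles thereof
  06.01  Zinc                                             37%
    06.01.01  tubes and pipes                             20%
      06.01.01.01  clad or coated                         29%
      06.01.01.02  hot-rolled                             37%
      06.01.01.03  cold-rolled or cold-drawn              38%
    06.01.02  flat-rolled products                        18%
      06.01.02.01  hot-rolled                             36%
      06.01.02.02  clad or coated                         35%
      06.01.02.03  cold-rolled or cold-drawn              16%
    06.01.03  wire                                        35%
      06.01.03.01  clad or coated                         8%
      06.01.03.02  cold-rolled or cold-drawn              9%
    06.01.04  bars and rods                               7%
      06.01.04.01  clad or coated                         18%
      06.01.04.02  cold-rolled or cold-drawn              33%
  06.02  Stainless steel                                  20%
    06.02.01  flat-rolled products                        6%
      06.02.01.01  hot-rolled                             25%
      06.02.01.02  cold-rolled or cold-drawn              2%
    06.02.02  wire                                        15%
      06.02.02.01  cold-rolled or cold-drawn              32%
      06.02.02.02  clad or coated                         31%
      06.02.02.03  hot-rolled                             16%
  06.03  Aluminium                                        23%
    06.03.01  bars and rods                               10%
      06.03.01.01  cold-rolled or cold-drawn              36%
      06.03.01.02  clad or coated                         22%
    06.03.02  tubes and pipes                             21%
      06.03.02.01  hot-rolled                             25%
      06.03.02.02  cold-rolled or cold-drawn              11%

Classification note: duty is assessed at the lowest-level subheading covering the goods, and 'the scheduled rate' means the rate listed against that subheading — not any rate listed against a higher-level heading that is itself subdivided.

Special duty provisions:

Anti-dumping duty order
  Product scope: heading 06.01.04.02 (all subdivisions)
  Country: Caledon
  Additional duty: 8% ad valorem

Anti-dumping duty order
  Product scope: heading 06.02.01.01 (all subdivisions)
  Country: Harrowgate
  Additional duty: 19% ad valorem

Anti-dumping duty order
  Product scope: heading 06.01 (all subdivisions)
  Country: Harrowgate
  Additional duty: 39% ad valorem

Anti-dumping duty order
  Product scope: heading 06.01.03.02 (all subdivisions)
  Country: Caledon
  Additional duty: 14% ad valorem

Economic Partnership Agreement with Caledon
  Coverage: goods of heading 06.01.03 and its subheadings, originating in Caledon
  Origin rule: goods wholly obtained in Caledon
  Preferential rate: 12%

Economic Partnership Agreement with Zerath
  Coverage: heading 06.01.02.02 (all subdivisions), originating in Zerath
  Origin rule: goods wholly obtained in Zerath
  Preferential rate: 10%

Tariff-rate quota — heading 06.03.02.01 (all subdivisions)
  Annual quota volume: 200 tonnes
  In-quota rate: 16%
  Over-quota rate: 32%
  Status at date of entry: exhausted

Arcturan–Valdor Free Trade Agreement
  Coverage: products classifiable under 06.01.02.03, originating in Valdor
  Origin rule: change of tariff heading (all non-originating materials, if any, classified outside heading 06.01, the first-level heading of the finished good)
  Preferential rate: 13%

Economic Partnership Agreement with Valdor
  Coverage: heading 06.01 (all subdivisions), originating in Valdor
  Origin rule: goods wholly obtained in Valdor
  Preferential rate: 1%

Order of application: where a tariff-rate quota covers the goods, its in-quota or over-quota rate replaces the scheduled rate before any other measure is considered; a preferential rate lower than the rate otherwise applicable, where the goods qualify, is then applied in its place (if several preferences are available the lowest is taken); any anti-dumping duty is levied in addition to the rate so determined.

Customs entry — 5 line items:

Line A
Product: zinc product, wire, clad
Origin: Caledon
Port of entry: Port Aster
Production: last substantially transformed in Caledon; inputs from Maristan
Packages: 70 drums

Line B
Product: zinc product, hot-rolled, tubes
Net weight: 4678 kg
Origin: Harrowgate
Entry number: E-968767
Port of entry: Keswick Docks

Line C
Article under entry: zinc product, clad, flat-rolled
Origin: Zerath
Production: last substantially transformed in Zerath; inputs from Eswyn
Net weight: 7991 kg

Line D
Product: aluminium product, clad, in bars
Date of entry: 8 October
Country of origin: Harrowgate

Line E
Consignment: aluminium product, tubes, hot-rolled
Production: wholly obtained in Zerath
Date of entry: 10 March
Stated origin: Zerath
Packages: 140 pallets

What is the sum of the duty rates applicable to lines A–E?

Line A: zinc → 06.01; wire → 06.01.03; clad → 06.01.03.01. Scheduled 8%. Caledon agreement on 06.01.03: not wholly obtained. → 8%.
Line B: zinc → 06.01; tubes → 06.01.01; hot-rolled → 06.01.01.02. Scheduled 37%. anti-dumping (Harrowgate, 06.01): +39%; total 37% + 39% = 76%. → 76%.
Line C: zinc → 06.01; flat-rolled → 06.01.02; clad → 06.01.02.02. Scheduled 35%. Zerath agreement on 06.01.02.02: not wholly obtained. → 35%.
Line D: aluminium → 06.03; in bars → 06.03.01; clad → 06.03.01.02. Scheduled 22%. No special measure applies. → 22%.
Line E: aluminium → 06.03; tubes → 06.03.02; hot-rolled → 06.03.02.01. Scheduled 25%. quota on 06.03.02.01 exhausted → over-quota 32%; Zerath agreement on 06.01.02.02: 06.03.02.01 not covered. → 32%.
Sum: 8% + 76% + 35% + 22% + 32% = 173%.

173%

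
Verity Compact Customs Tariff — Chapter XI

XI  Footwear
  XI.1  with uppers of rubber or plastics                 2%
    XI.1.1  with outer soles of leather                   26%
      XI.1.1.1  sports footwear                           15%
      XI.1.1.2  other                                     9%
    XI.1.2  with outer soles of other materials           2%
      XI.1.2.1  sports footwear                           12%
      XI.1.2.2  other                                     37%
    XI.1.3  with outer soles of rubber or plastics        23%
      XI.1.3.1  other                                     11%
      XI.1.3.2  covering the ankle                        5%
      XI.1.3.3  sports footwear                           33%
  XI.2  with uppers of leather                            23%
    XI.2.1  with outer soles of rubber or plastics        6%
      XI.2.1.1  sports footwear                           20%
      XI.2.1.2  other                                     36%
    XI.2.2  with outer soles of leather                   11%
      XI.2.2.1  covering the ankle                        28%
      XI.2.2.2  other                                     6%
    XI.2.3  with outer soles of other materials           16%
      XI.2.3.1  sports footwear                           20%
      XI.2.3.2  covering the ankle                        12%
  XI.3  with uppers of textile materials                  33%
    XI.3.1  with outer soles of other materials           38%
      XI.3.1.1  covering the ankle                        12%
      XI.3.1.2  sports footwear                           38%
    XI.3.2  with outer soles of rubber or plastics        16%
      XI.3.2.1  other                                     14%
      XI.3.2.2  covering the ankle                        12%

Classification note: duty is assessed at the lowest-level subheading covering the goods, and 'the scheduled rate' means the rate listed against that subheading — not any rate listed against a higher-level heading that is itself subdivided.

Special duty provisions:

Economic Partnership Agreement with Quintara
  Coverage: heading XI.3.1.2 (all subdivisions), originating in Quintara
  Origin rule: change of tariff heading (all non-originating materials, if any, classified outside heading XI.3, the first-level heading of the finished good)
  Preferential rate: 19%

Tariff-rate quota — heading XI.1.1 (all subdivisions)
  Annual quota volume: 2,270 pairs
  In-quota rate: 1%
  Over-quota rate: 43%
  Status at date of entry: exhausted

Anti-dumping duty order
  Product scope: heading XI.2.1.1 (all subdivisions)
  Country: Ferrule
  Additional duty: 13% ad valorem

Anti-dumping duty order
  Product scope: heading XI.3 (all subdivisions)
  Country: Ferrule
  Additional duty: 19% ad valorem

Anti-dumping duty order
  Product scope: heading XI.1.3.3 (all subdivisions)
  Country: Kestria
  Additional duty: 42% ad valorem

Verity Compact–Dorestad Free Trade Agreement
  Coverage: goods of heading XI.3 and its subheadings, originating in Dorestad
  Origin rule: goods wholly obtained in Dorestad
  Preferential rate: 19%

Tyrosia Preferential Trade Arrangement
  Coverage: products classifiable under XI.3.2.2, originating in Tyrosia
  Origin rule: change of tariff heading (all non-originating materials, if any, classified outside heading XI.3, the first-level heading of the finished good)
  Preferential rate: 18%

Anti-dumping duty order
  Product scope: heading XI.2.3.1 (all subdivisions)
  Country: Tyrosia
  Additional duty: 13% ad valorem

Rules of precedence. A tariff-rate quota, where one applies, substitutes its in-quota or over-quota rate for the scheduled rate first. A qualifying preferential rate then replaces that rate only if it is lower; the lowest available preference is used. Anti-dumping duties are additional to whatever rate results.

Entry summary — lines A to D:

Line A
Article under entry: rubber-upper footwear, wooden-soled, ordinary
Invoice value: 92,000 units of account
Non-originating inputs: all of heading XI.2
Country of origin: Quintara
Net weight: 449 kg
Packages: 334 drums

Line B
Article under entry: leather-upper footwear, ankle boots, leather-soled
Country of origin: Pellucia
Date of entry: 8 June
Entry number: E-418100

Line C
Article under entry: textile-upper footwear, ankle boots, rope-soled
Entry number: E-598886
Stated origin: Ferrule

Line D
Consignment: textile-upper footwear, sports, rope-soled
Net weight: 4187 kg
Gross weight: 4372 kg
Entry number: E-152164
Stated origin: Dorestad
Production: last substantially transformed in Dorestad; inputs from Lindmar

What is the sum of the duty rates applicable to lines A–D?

Line A: rubber-upper → XI.1; wooden-soled → XI.1.2; ordinary → XI.1.2.2. Scheduled 37%. Quintara agreement on XI.3.1.2: XI.1.2.2 not covered. → 37%.
Line B: leather-upper → XI.2; leather-soled → XI.2.2; ankle boots → XI.2.2.1. Scheduled 28%. No special measure applies. → 28%.
Line C: textile-upper → XI.3; rope-soled → XI.3.1; ankle boots → XI.3.1.1. Scheduled 12%. anti-dumping (Ferrule, XI.3): +19%; total 12% + 19% = 31%. → 31%.
Line D: textile-upper → XI.3; rope-soled → XI.3.1; sports → XI.3.1.2. Scheduled 38%. Dorestad agreement on XI.3: not wholly obtained. → 38%.
Sum: 37% + 28% + 31% + 38% = 134%.

134%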